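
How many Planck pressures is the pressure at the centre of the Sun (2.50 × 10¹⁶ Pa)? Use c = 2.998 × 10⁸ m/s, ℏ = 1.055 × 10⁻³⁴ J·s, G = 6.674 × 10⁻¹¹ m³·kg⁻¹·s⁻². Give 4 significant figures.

Planck pressure: p_P = c⁷/(ℏG²) = 4.632 × 10¹¹³ Pa.
2.50 × 10¹⁶ / 4.632 × 10¹¹³ = 5.397 × 10⁻⁹⁸

5.397 × 10⁻⁹⁸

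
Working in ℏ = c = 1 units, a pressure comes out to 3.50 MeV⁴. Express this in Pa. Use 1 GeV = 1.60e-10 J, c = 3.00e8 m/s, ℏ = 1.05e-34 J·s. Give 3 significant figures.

Pressure is [E]/[L]³ = [E]⁴/(ℏc)³.
1 GeV⁴ → 1/(ℏc)³ × (1 GeV in J)⁴ = 2.10e37 Pa.
Convert the energy scale: 3.50 MeV⁴ = 3.50e-12 GeV⁴.
Result: 3.50e-12 × 2.10e37 = 7.34e25 Pa.

7.34e25 Pa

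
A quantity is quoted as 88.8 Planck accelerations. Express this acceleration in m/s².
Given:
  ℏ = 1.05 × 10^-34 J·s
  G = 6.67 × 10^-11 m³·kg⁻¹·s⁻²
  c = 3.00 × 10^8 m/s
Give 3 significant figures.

4.96 × 10^53 m/s²

One Planck acceleration: a_P = √(c⁷/(ℏG)) = 5.59 × 10^51 m/s².
88.8 × 5.59 × 10^51 m/s² = 4.96 × 10^53 m/s²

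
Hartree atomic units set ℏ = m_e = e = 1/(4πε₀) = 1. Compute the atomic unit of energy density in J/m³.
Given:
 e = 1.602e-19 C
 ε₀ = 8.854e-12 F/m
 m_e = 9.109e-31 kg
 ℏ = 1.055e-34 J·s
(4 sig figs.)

The unique combination of the constants set to 1 with dimensions of energy density is u_au = E_h/a₀³ = m_e⁴e¹⁰/((4πε₀)⁵ℏ⁸).
E_h = 4.354e-18 J
a₀ = 5.297e-11 m
E_h/a₀³ = 2.929e13 J/m³

2.929e13 J/m³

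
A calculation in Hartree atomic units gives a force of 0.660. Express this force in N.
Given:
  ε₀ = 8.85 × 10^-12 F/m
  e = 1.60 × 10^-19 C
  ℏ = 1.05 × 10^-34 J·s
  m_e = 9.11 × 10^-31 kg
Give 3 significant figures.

5.50 × 10^-8 N

One atomic unit of force: F_au = E_h/a₀ = m_e²e⁶/((4πε₀)³ℏ⁴) = 8.33 × 10^-8 N.
0.660 × 8.33 × 10^-8 N = 5.50 × 10^-8 N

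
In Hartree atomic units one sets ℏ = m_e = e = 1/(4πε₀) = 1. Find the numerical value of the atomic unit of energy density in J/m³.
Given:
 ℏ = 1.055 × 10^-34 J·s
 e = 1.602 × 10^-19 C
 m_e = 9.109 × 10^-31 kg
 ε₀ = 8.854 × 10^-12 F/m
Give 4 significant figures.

2.929 × 10^13 J/m³

u_au = E_h/a₀³ = m_e⁴e¹⁰/((4πε₀)⁵ℏ⁸)
E_h = 4.354 × 10^-18 J
a₀ = 5.297 × 10^-11 m
E_h/a₀³ = 2.929 × 10^13 J/m³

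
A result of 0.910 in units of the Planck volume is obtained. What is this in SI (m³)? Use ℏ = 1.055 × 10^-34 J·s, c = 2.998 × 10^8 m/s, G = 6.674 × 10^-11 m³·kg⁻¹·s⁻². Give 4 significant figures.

3.844 × 10^-105 m³

One Planck volume: V_P = (ℏG/c³)^(3/2) = 4.224 × 10^-105 m³.
0.910 × 4.224 × 10^-105 m³ = 3.844 × 10^-105 m³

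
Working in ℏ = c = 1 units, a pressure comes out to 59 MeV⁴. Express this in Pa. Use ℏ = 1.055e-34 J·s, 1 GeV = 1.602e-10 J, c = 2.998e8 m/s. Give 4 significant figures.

Pressure is [E]/[L]³ = [E]⁴/(ℏc)³.
1 GeV⁴ → 1/(ℏc)³ × (1 GeV in J)⁴ = 2.082e37 Pa.
Convert the energy scale: 59 MeV⁴ = 5.90e-11 GeV⁴.
Result: 5.90e-11 × 2.082e37 = 1.228e27 Pa.

1.228e27 Pa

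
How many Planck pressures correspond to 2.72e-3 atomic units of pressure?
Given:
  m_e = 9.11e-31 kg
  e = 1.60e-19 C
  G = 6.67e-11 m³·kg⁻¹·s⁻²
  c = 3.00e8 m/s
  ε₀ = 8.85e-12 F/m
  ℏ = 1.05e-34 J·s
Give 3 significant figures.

1.75e-103

atomic unit of pressure: P_au = E_h/a₀³ = m_e⁴e¹⁰/((4πε₀)⁵ℏ⁸) = 3.01e13 Pa
Planck pressure: p_P = c⁷/(ℏG²) = 4.68e113 Pa
2.72e-3 × 3.01e13 / 4.68e113 = 1.75e-103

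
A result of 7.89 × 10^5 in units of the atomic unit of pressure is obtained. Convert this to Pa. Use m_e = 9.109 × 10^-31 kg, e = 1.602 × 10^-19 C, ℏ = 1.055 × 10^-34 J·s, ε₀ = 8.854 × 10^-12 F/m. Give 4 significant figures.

2.311 × 10^19 Pa

One atomic unit of pressure: P_au = E_h/a₀³ = m_e⁴e¹⁰/((4πε₀)⁵ℏ⁸) = 2.929 × 10^13 Pa.
7.89 × 10^5 × 2.929 × 10^13 Pa = 2.311 × 10^19 Pa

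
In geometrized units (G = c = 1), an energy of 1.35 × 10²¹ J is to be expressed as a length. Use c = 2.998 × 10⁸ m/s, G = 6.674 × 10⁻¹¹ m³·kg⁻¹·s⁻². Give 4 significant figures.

1.115 × 10⁻²³ m

Energy → length via G/c⁴.
1.35 × 10²¹ J × (G/c⁴) = 1.115 × 10⁻²³ m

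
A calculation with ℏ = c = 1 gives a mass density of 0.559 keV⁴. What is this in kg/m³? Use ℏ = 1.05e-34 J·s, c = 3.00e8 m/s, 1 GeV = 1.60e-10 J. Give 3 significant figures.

Mass density is [E]/(c²[L]³) = [E]⁴/(ℏ³c⁵).
1 GeV⁴ → 1/(ℏ³c⁵) × (1 GeV in J)⁴ = 2.33e20 kg/m³.
Convert the energy scale: 0.559 keV⁴ = 5.59e-25 GeV⁴.
Result: 5.59e-25 × 2.33e20 = 1.30e-4 kg/m³.

1.30e-4 kg/m³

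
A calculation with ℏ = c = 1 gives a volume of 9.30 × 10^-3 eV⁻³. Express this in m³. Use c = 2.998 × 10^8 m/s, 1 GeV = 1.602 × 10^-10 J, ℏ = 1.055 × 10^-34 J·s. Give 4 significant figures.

7.157 × 10^-23 m³

Volume is [L]³ = [E]⁻³·(ℏc)³.
1 GeV⁻³ → (ℏc)³ × (1 GeV in J)⁻³ = 7.696 × 10^-48 m³.
Convert the energy scale: 9.30 × 10^-3 eV⁻³ = 9.30 × 10^24 GeV⁻³.
Result: 9.30 × 10^24 × 7.696 × 10^-48 = 7.157 × 10^-23 m³.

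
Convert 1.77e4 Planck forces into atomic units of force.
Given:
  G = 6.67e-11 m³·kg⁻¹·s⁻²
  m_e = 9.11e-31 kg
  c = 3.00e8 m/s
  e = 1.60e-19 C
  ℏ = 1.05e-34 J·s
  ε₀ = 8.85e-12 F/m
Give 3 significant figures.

Planck force: F_P = c⁴/G = 1.21e44 N
atomic unit of force: F_au = E_h/a₀ = m_e²e⁶/((4πε₀)³ℏ⁴) = 8.33e-8 N
1.77e4 × 1.21e44 / 8.33e-8 = 2.58e55

2.58e55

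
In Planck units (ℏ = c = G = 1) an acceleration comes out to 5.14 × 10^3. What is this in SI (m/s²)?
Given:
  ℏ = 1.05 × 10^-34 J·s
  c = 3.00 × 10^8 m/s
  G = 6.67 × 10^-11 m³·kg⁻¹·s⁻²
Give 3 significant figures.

One Planck acceleration: a_P = √(c⁷/(ℏG)) = 5.59 × 10^51 m/s².
5.14 × 10^3 × 5.59 × 10^51 m/s² = 2.87 × 10^55 m/s²

2.87 × 10^55 m/s²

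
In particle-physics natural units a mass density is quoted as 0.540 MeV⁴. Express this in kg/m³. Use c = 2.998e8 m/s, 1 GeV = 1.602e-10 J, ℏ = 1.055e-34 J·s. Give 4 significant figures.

1.251e8 kg/m³

Mass density is [E]/(c²[L]³) = [E]⁴/(ℏ³c⁵).
1 GeV⁴ → 1/(ℏ³c⁵) × (1 GeV in J)⁴ = 2.316e20 kg/m³.
Convert the energy scale: 0.540 MeV⁴ = 5.40e-13 GeV⁴.
Result: 5.40e-13 × 2.316e20 = 1.251e8 kg/m³.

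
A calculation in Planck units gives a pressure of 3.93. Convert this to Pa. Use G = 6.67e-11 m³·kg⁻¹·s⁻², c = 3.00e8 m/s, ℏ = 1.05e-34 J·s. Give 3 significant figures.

1.84e114 Pa

One Planck pressure: p_P = c⁷/(ℏG²) = 4.68e113 Pa.
3.93 × 4.68e113 Pa = 1.84e114 Pa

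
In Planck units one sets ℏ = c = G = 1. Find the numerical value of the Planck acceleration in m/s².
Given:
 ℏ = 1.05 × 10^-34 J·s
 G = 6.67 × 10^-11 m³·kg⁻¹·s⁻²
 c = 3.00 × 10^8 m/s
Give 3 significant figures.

5.59 × 10^51 m/s²

a_P = √(c⁷/(ℏG))
  = √(3.12 × 10^103)
  = 5.59 × 10^51 m/s²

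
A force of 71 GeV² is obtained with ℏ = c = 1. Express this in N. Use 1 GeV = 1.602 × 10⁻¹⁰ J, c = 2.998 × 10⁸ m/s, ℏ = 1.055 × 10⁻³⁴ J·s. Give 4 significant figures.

5.761 × 10⁷ N

Force is [E]/[L] = [E]²/(ℏc); restore (ℏc)⁻¹.
1 GeV² → 1/(ℏc) × (1 GeV in J)² = 8.114 × 10⁵ N.
Result: 71 × 8.114 × 10⁵ = 5.761 × 10⁷ N.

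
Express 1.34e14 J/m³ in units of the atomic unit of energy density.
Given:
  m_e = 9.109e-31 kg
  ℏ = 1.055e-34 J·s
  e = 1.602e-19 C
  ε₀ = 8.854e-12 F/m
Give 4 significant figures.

atomic unit of energy density: u_au = E_h/a₀³ = m_e⁴e¹⁰/((4πε₀)⁵ℏ⁸) = 2.929e13 J/m³.
1.34e14 / 2.929e13 = 4.575

4.575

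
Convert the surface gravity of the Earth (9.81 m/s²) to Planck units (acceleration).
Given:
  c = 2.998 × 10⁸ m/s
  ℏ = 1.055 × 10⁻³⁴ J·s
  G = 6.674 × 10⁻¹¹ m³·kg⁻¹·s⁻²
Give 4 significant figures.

Planck acceleration: a_P = √(c⁷/(ℏG)) = 5.560 × 10⁵¹ m/s².
9.81 / 5.560 × 10⁵¹ = 1.764 × 10⁻⁵¹

1.764 × 10⁻⁵¹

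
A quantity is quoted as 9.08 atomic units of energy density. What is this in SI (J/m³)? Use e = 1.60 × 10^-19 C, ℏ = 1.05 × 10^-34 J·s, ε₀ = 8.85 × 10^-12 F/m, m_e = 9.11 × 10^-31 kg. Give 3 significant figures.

2.74 × 10^14 J/m³

One atomic unit of energy density: u_au = E_h/a₀³ = m_e⁴e¹⁰/((4πε₀)⁵ℏ⁸) = 3.01 × 10^13 J/m³.
9.08 × 3.01 × 10^13 J/m³ = 2.74 × 10^14 J/m³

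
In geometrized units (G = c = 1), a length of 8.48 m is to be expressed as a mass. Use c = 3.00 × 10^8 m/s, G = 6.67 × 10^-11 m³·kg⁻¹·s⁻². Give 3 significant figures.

Length → mass via c²/G.
8.48 m × (c²/G) = 1.14 × 10^28 kg

1.14 × 10^28 kg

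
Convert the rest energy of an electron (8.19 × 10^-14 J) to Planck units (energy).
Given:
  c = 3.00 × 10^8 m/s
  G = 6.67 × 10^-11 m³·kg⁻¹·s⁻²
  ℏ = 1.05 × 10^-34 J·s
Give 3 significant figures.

4.19 × 10^-23

Planck energy: E_P = √(ℏc⁵/G) = 1.96 × 10^9 J.
8.19 × 10^-14 / 1.96 × 10^9 = 4.19 × 10^-23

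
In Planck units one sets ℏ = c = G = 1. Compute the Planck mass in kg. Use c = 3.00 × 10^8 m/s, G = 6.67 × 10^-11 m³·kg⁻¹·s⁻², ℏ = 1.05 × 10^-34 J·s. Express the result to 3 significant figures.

m_P = √(ℏc/G)
  = √(4.72 × 10^-16)
  = 2.17 × 10^-8 kg

2.17 × 10^-8 kg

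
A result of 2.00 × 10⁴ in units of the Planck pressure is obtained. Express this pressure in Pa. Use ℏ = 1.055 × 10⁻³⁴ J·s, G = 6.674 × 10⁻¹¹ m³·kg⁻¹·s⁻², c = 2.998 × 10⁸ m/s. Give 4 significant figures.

9.265 × 10¹¹⁷ Pa

One Planck pressure: p_P = c⁷/(ℏG²) = 4.632 × 10¹¹³ Pa.
2.00 × 10⁴ × 4.632 × 10¹¹³ Pa = 9.265 × 10¹¹⁷ Pa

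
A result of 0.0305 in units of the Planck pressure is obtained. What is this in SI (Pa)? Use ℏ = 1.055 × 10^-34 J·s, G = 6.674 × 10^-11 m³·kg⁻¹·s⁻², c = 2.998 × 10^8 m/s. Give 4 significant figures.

1.413 × 10^112 Pa

One Planck pressure: p_P = c⁷/(ℏG²) = 4.632 × 10^113 Pa.
0.0305 × 4.632 × 10^113 Pa = 1.413 × 10^112 Pa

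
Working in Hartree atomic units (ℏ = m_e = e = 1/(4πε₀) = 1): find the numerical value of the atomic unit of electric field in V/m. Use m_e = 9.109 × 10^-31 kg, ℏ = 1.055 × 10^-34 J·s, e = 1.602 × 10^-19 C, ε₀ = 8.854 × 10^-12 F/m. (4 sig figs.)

The unique combination of the constants set to 1 with dimensions of electric field is E_au = E_h/(e a₀) = m_e²e⁵/((4πε₀)³ℏ⁴).
E_h = 4.354 × 10^-18 J
a₀ = 5.297 × 10^-11 m
E_h/(e·a₀) = 5.131 × 10^11 V/m

5.131 × 10^11 V/m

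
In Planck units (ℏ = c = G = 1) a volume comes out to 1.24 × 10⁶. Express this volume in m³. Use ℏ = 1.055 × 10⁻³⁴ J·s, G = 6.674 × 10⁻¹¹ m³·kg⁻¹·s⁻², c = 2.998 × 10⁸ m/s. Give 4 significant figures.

5.238 × 10⁻⁹⁹ m³

One Planck volume: V_P = (ℏG/c³)^(3/2) = 4.224 × 10⁻¹⁰⁵ m³.
1.24 × 10⁶ × 4.224 × 10⁻¹⁰⁵ m³ = 5.238 × 10⁻⁹⁹ m³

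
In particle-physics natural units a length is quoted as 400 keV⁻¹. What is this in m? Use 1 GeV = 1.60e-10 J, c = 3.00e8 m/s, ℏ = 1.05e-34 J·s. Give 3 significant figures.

7.88e-8 m

A length is [E]⁻¹ in ℏ=c=1; restore one factor of ℏc.
1 GeV⁻¹ → ℏc × (1 GeV in J)⁻¹ = 1.97e-16 m.
Convert the energy scale: 400 keV⁻¹ = 4.00e8 GeV⁻¹.
Result: 4.00e8 × 1.97e-16 = 7.88e-8 m.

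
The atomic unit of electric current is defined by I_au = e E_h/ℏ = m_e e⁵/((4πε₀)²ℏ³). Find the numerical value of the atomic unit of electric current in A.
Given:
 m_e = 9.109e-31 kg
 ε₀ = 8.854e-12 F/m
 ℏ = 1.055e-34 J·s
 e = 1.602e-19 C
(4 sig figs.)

6.612e-3 A

I_au = e E_h/ℏ = m_e e⁵/((4πε₀)²ℏ³)
E_h = 4.354e-18 J
e·E_h/ℏ = 6.612e-3 A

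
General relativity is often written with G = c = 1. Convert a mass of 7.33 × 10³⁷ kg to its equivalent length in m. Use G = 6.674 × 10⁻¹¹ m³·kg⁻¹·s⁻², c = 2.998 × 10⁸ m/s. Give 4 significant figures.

5.443 × 10¹⁰ m

In G = c = 1 units mass has dimensions of length; the conversion factor is G/c².
7.33 × 10³⁷ kg × (G/c²) = 5.443 × 10¹⁰ m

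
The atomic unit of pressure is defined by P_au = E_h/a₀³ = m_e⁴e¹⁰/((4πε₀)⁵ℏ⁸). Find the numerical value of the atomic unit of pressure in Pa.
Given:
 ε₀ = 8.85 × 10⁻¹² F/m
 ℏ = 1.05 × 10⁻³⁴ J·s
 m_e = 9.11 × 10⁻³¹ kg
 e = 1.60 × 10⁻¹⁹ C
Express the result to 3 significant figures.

P_au = E_h/a₀³ = m_e⁴e¹⁰/((4πε₀)⁵ℏ⁸)
E_h = 4.38 × 10⁻¹⁸ J
a₀ = 5.26 × 10⁻¹¹ m
E_h/a₀³ = 3.01 × 10¹³ Pa

3.01 × 10¹³ Pa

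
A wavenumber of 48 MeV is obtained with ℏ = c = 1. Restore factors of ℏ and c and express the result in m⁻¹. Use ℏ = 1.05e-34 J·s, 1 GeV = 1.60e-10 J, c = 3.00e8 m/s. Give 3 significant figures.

Inverse length is [E]/(ℏc).
1 GeV → 1/(ℏc) × (1 GeV in J) = 5.08e15 m⁻¹.
Convert the energy scale: 48 MeV = 0.0480 GeV.
Result: 0.0480 × 5.08e15 = 2.44e14 m⁻¹.

2.44e14 m⁻¹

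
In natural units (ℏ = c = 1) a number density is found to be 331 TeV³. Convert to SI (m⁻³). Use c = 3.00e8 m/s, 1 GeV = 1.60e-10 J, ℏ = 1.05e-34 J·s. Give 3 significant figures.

4.34e58 m⁻³

Number density is [L]⁻³ = [E]³/(ℏc)³.
1 GeV³ → 1/(ℏc)³ × (1 GeV in J)³ = 1.31e47 m⁻³.
Convert the energy scale: 331 TeV³ = 3.31e11 GeV³.
Result: 3.31e11 × 1.31e47 = 4.34e58 m⁻³.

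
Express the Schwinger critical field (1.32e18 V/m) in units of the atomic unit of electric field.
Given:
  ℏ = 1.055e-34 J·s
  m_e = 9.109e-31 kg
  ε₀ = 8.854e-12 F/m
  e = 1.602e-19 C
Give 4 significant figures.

atomic unit of electric field: E_au = E_h/(e a₀) = m_e²e⁵/((4πε₀)³ℏ⁴) = 5.131e11 V/m.
1.32e18 / 5.131e11 = 2.573e6

2.573e6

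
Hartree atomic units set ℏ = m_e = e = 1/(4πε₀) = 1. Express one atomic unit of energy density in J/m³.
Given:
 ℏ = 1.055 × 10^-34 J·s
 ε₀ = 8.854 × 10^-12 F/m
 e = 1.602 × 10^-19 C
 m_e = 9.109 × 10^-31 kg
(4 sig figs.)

From ℏ = m_e = e = 1/(4πε₀) = 1 the energy density scale is u_au = E_h/a₀³ = m_e⁴e¹⁰/((4πε₀)⁵ℏ⁸).
E_h = 4.354 × 10^-18 J
a₀ = 5.297 × 10^-11 m
E_h/a₀³ = 2.929 × 10^13 J/m³

2.929 × 10^13 J/m³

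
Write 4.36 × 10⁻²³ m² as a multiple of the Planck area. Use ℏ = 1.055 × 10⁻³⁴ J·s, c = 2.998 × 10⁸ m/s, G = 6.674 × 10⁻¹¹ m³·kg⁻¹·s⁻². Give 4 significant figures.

1.669 × 10⁴⁷

Planck area: A_P = ℏG/c³ = 2.613 × 10⁻⁷⁰ m².
4.36 × 10⁻²³ / 2.613 × 10⁻⁷⁰ = 1.669 × 10⁴⁷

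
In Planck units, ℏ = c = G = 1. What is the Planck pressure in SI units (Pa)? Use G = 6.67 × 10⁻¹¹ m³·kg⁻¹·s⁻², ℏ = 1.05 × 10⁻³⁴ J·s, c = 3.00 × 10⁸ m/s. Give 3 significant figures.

4.68 × 10¹¹³ Pa

Dimensional analysis gives p_P = c⁷/(ℏG²).
  = 2.19 × 10⁵⁹ / 4.67 × 10⁻⁵⁵
  = 4.68 × 10¹¹³ Pa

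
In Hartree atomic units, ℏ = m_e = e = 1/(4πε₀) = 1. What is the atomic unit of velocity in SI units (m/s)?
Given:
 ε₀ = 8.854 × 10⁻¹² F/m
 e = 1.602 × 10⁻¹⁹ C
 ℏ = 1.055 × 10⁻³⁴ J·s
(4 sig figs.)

2.186 × 10⁶ m/s

From ℏ = m_e = e = 1/(4πε₀) = 1 the velocity scale is v_au = e²/(4πε₀ℏ).
  = 2.566 × 10⁻³⁸ / 1.174 × 10⁻⁴⁴
  = 2.186 × 10⁶ m/s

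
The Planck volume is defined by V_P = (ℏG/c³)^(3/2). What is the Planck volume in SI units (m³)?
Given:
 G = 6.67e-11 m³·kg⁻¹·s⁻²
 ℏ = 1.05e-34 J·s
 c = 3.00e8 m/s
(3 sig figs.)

4.18e-105 m³

V_P = (ℏG/c³)^(3/2)
  = √(1.75e-209)
  = 4.18e-105 m³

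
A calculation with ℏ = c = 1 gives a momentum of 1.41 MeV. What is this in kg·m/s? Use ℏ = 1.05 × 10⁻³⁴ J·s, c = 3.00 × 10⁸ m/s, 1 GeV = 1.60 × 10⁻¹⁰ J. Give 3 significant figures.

7.52 × 10⁻²² kg·m/s

Momentum is [E]/c; divide by c.
1 GeV → 1/c × (1 GeV in J) = 5.33 × 10⁻¹⁹ kg·m/s.
Convert the energy scale: 1.41 MeV = 1.41 × 10⁻³ GeV.
Result: 1.41 × 10⁻³ × 5.33 × 10⁻¹⁹ = 7.52 × 10⁻²² kg·m/s.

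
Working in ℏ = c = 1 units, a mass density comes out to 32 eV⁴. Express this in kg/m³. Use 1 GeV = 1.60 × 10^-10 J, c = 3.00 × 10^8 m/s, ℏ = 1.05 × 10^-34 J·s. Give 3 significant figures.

7.46 × 10^-15 kg/m³

Mass density is [E]/(c²[L]³) = [E]⁴/(ℏ³c⁵).
1 GeV⁴ → 1/(ℏ³c⁵) × (1 GeV in J)⁴ = 2.33 × 10^20 kg/m³.
Convert the energy scale: 32 eV⁴ = 3.20 × 10^-35 GeV⁴.
Result: 3.20 × 10^-35 × 2.33 × 10^20 = 7.46 × 10^-15 kg/m³.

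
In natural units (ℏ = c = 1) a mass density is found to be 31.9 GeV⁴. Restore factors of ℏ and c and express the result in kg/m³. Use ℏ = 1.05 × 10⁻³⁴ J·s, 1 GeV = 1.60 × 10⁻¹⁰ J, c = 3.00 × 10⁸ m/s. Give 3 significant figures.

7.43 × 10²¹ kg/m³

Mass density is [E]/(c²[L]³) = [E]⁴/(ℏ³c⁵).
1 GeV⁴ → 1/(ℏ³c⁵) × (1 GeV in J)⁴ = 2.33 × 10²⁰ kg/m³.
Result: 31.9 × 2.33 × 10²⁰ = 7.43 × 10²¹ kg/m³.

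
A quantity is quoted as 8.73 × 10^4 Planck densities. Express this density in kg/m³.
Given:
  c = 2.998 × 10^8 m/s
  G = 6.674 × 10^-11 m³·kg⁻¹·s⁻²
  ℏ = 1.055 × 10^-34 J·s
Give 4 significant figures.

4.499 × 10^101 kg/m³

One Planck density: ρ_P = c⁵/(ℏG²) = 5.154 × 10^96 kg/m³.
8.73 × 10^4 × 5.154 × 10^96 kg/m³ = 4.499 × 10^101 kg/m³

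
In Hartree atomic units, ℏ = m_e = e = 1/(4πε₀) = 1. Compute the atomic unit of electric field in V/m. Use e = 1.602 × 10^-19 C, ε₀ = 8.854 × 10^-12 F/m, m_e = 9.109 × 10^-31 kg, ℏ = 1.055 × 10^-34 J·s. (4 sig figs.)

5.131 × 10^11 V/m

From ℏ = m_e = e = 1/(4πε₀) = 1 the electric field scale is E_au = E_h/(e a₀) = m_e²e⁵/((4πε₀)³ℏ⁴).
E_h = 4.354 × 10^-18 J
a₀ = 5.297 × 10^-11 m
E_h/(e·a₀) = 5.131 × 10^11 V/m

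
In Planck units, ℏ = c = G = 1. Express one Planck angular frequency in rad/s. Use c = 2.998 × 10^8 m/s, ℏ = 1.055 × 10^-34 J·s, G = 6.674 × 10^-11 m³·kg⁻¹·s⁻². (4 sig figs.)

From ℏ = c = G = 1 the angular frequency scale is ω_P = √(c⁵/(ℏG)).
  = √(3.440 × 10^86)
  = 1.855 × 10^43 rad/s

1.855 × 10^43 rad/s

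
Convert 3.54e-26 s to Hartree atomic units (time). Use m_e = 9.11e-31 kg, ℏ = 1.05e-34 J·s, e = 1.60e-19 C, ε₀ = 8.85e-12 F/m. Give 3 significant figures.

atomic unit of time: τ_au = (4πε₀)²ℏ³/(m_e e⁴) = 2.40e-17 s.
3.54e-26 / 2.40e-17 = 1.48e-9

1.48e-9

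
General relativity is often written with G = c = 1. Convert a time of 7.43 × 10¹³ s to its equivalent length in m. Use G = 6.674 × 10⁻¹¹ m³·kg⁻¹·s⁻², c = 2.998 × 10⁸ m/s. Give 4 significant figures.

Time → length via c.
7.43 × 10¹³ s × (c) = 2.228 × 10²² m

2.228 × 10²² m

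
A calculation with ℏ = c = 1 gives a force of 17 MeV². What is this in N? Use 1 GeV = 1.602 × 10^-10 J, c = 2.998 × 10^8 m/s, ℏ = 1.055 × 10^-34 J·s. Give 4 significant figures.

Force is [E]/[L] = [E]²/(ℏc); restore (ℏc)⁻¹.
1 GeV² → 1/(ℏc) × (1 GeV in J)² = 8.114 × 10^5 N.
Convert the energy scale: 17 MeV² = 1.70 × 10^-5 GeV².
Result: 1.70 × 10^-5 × 8.114 × 10^5 = 13.79 N.

13.79 N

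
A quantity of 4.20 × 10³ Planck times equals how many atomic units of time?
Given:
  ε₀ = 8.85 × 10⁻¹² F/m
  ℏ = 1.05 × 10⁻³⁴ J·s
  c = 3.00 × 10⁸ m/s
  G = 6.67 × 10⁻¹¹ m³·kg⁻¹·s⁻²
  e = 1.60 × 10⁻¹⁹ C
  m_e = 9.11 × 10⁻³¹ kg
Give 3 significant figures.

Planck time: t_P = √(ℏG/c⁵) = 5.37 × 10⁻⁴⁴ s
atomic unit of time: τ_au = (4πε₀)²ℏ³/(m_e e⁴) = 2.40 × 10⁻¹⁷ s
4.20 × 10³ × 5.37 × 10⁻⁴⁴ / 2.40 × 10⁻¹⁷ = 9.40 × 10⁻²⁴

9.40 × 10⁻²⁴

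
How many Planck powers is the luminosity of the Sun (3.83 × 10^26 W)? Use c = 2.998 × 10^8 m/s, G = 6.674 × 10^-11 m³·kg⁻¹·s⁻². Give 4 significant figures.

Planck power: P_P = c⁵/G = 3.629 × 10^52 W.
3.83 × 10^26 / 3.629 × 10^52 = 1.055 × 10^-26

1.055 × 10^-26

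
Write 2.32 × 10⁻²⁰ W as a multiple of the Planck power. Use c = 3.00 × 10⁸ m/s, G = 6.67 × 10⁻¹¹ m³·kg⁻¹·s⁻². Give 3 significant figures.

Planck power: P_P = c⁵/G = 3.64 × 10⁵² W.
2.32 × 10⁻²⁰ / 3.64 × 10⁵² = 6.37 × 10⁻⁷³

6.37 × 10⁻⁷³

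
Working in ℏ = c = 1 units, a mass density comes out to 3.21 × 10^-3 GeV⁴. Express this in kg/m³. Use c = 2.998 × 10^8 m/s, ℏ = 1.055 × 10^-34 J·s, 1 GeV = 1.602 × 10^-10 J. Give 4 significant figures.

Mass density is [E]/(c²[L]³) = [E]⁴/(ℏ³c⁵).
1 GeV⁴ → 1/(ℏ³c⁵) × (1 GeV in J)⁴ = 2.316 × 10^20 kg/m³.
Result: 3.21 × 10^-3 × 2.316 × 10^20 = 7.434 × 10^17 kg/m³.

7.434 × 10^17 kg/m³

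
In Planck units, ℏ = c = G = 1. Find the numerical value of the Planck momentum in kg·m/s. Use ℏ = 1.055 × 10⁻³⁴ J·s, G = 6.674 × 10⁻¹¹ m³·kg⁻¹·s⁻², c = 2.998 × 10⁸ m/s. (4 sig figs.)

From ℏ = c = G = 1 the momentum scale is p_P = √(ℏc³/G).
  = √(42.60)
  = 6.527 kg·m/s

6.527 kg·m/s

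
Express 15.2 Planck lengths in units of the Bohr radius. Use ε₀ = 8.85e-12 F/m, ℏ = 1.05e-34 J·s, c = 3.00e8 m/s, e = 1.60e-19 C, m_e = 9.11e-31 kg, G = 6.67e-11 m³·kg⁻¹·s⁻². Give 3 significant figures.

Planck length: ℓ_P = √(ℏG/c³) = 1.61e-35 m
Bohr radius: a₀ = 4πε₀ℏ²/(m_e e²) = 5.26e-11 m
15.2 × 1.61e-35 / 5.26e-11 = 4.66e-24

4.66e-24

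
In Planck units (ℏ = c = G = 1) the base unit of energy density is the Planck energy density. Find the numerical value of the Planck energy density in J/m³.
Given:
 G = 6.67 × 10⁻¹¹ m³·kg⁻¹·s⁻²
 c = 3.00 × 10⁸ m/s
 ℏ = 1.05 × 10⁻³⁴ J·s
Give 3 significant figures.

u_P = c⁷/(ℏG²)
  = 2.19 × 10⁵⁹ / 4.67 × 10⁻⁵⁵
  = 4.68 × 10¹¹³ J/m³

4.68 × 10¹¹³ J/m³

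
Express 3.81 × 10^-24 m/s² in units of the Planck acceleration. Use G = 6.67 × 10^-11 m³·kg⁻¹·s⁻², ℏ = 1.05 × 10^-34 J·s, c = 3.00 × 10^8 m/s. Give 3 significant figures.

6.82 × 10^-76

Planck acceleration: a_P = √(c⁷/(ℏG)) = 5.59 × 10^51 m/s².
3.81 × 10^-24 / 5.59 × 10^51 = 6.82 × 10^-76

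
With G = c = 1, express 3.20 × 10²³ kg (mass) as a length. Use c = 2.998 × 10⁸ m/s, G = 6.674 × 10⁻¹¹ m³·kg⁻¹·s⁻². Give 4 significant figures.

2.376 × 10⁻⁴ m

In G = c = 1 units mass has dimensions of length; the conversion factor is G/c².
3.20 × 10²³ kg × (G/c²) = 2.376 × 10⁻⁴ m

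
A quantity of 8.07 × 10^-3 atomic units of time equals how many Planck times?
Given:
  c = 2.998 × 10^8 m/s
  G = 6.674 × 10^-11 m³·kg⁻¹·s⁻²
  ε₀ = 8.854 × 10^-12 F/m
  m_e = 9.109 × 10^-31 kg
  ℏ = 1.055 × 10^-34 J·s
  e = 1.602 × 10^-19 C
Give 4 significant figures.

atomic unit of time: τ_au = (4πε₀)²ℏ³/(m_e e⁴) = 2.423 × 10^-17 s
Planck time: t_P = √(ℏG/c⁵) = 5.392 × 10^-44 s
8.07 × 10^-3 × 2.423 × 10^-17 / 5.392 × 10^-44 = 3.626 × 10^24

3.626 × 10^24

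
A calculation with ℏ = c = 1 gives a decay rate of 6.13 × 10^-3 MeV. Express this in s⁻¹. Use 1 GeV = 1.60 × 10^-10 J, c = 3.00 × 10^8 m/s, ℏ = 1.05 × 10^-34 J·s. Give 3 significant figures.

A rate is [E]/ℏ; divide by ℏ.
1 GeV → 1/ℏ × (1 GeV in J) = 1.52 × 10^24 s⁻¹.
Convert the energy scale: 6.13 × 10^-3 MeV = 6.13 × 10^-6 GeV.
Result: 6.13 × 10^-6 × 1.52 × 10^24 = 9.34 × 10^18 s⁻¹.

9.34 × 10^18 s⁻¹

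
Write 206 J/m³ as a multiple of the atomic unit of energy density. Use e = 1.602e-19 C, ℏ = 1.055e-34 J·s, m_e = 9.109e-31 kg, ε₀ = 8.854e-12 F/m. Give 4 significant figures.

7.033e-12

atomic unit of energy density: u_au = E_h/a₀³ = m_e⁴e¹⁰/((4πε₀)⁵ℏ⁸) = 2.929e13 J/m³.
206 / 2.929e13 = 7.033e-12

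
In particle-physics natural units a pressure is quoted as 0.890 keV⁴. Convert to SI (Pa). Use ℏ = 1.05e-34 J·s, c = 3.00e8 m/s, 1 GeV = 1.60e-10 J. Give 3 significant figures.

1.87e13 Pa

Pressure is [E]/[L]³ = [E]⁴/(ℏc)³.
1 GeV⁴ → 1/(ℏc)³ × (1 GeV in J)⁴ = 2.10e37 Pa.
Convert the energy scale: 0.890 keV⁴ = 8.90e-25 GeV⁴.
Result: 8.90e-25 × 2.10e37 = 1.87e13 Pa.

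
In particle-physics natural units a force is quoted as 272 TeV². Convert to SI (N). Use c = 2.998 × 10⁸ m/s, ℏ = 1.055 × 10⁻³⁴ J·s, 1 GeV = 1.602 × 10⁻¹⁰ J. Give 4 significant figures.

2.207 × 10¹⁴ N

Force is [E]/[L] = [E]²/(ℏc); restore (ℏc)⁻¹.
1 GeV² → 1/(ℏc) × (1 GeV in J)² = 8.114 × 10⁵ N.
Convert the energy scale: 272 TeV² = 2.72 × 10⁸ GeV².
Result: 2.72 × 10⁸ × 8.114 × 10⁵ = 2.207 × 10¹⁴ N.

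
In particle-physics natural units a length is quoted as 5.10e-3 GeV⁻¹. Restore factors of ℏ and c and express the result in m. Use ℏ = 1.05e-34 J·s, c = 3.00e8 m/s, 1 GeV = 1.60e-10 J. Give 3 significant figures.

1.00e-18 m

A length is [E]⁻¹ in ℏ=c=1; restore one factor of ℏc.
1 GeV⁻¹ → ℏc × (1 GeV in J)⁻¹ = 1.97e-16 m.
Result: 5.10e-3 × 1.97e-16 = 1.00e-18 m.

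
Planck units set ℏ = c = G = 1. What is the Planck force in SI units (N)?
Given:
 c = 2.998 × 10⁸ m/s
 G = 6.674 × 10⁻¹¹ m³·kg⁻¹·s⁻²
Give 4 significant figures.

From ℏ = c = G = 1 the force scale is F_P = c⁴/G.
  = 8.078 × 10³³ / 6.674 × 10⁻¹¹
  = 1.210 × 10⁴⁴ N

1.210 × 10⁴⁴ N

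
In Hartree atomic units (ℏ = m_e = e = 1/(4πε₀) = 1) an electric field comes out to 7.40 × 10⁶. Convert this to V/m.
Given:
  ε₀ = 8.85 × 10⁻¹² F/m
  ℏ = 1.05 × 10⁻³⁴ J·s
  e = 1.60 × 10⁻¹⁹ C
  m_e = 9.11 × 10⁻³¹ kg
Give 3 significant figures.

3.85 × 10¹⁸ V/m

One atomic unit of electric field: E_au = E_h/(e a₀) = m_e²e⁵/((4πε₀)³ℏ⁴) = 5.20 × 10¹¹ V/m.
7.40 × 10⁶ × 5.20 × 10¹¹ V/m = 3.85 × 10¹⁸ V/m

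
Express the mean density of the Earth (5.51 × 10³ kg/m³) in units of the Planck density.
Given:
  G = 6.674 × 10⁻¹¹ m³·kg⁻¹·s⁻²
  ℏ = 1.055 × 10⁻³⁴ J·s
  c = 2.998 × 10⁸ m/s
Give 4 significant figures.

1.069 × 10⁻⁹³

Planck density: ρ_P = c⁵/(ℏG²) = 5.154 × 10⁹⁶ kg/m³.
5.51 × 10³ / 5.154 × 10⁹⁶ = 1.069 × 10⁻⁹³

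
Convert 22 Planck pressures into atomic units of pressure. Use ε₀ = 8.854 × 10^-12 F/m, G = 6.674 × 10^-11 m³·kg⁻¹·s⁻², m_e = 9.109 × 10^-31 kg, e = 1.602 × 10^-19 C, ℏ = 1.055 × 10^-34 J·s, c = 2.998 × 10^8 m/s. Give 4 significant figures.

Planck pressure: p_P = c⁷/(ℏG²) = 4.632 × 10^113 Pa
atomic unit of pressure: P_au = E_h/a₀³ = m_e⁴e¹⁰/((4πε₀)⁵ℏ⁸) = 2.929 × 10^13 Pa
22 × 4.632 × 10^113 / 2.929 × 10^13 = 3.479 × 10^101

3.479 × 10^101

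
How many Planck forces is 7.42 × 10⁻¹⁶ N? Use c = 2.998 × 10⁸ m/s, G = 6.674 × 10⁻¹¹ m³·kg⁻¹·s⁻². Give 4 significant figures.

6.130 × 10⁻⁶⁰

Planck force: F_P = c⁴/G = 1.210 × 10⁴⁴ N.
7.42 × 10⁻¹⁶ / 1.210 × 10⁴⁴ = 6.130 × 10⁻⁶⁰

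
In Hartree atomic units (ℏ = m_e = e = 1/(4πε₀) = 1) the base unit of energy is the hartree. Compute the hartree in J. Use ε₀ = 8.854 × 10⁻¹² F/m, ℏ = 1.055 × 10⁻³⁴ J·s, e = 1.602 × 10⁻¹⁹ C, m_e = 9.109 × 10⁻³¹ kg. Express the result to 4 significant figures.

E_h = m_e e⁴/(4πε₀ℏ)²
  = 6.000 × 10⁻¹⁰⁶ / 1.378 × 10⁻⁸⁸
  = 4.354 × 10⁻¹⁸ J

4.354 × 10⁻¹⁸ J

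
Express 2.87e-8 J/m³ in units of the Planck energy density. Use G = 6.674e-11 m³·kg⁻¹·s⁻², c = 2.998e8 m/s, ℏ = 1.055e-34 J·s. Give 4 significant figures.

6.196e-122

Planck energy density: u_P = c⁷/(ℏG²) = 4.632e113 J/m³.
2.87e-8 / 4.632e113 = 6.196e-122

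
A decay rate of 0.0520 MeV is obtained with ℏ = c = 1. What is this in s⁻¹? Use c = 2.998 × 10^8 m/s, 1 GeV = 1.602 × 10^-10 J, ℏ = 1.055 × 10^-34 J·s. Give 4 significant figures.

7.896 × 10^19 s⁻¹

A rate is [E]/ℏ; divide by ℏ.
1 GeV → 1/ℏ × (1 GeV in J) = 1.518 × 10^24 s⁻¹.
Convert the energy scale: 0.0520 MeV = 5.20 × 10^-5 GeV.
Result: 5.20 × 10^-5 × 1.518 × 10^24 = 7.896 × 10^19 s⁻¹.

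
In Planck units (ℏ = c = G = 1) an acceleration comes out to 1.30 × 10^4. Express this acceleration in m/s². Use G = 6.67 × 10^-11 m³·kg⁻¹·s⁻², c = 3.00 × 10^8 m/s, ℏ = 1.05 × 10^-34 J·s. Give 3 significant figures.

One Planck acceleration: a_P = √(c⁷/(ℏG)) = 5.59 × 10^51 m/s².
1.30 × 10^4 × 5.59 × 10^51 m/s² = 7.26 × 10^55 m/s²

7.26 × 10^55 m/s²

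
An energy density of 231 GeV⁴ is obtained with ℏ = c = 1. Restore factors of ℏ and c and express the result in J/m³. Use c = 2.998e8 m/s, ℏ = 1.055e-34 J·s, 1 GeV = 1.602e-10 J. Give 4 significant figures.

[E]/[L]³ = [E]⁴/(ℏc)³; restore (ℏc)⁻³.
1 GeV⁴ → 1/(ℏc)³ × (1 GeV in J)⁴ = 2.082e37 J/m³.
Result: 231 × 2.082e37 = 4.809e39 J/m³.

4.809e39 J/m³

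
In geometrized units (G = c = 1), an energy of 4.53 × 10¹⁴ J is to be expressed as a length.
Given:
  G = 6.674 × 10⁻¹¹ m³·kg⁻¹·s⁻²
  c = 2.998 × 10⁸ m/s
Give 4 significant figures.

Energy → length via G/c⁴.
4.53 × 10¹⁴ J × (G/c⁴) = 3.742 × 10⁻³⁰ m

3.742 × 10⁻³⁰ m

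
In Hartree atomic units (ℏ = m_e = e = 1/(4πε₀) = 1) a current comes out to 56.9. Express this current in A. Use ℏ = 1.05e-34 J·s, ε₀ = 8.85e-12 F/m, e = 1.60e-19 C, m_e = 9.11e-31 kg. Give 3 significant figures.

One atomic unit of electric current: I_au = e E_h/ℏ = m_e e⁵/((4πε₀)²ℏ³) = 6.67e-3 A.
56.9 × 6.67e-3 A = 0.380 A

0.380 A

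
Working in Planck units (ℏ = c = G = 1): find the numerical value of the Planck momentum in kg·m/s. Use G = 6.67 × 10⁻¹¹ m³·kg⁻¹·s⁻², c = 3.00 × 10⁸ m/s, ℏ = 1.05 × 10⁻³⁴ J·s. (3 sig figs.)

6.52 kg·m/s

From ℏ = c = G = 1 the momentum scale is p_P = √(ℏc³/G).
  = √(42.5)
  = 6.52 kg·m/s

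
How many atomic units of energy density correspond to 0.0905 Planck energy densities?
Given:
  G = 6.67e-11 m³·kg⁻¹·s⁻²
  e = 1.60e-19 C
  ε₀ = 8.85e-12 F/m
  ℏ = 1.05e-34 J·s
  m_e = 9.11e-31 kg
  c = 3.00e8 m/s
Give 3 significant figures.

Planck energy density: u_P = c⁷/(ℏG²) = 4.68e113 J/m³
atomic unit of energy density: u_au = E_h/a₀³ = m_e⁴e¹⁰/((4πε₀)⁵ℏ⁸) = 3.01e13 J/m³
0.0905 × 4.68e113 / 3.01e13 = 1.41e99

1.41e99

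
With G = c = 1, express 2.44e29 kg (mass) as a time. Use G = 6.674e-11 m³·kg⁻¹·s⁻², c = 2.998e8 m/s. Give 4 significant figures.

Mass → time via G/c³.
2.44e29 kg × (G/c³) = 6.043e-7 s

6.043e-7 s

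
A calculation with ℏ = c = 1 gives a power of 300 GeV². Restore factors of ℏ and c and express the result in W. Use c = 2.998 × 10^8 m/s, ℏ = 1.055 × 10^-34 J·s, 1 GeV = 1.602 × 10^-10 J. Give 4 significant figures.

7.298 × 10^16 W

Power is [E]/[T] = [E]²/ℏ.
1 GeV² → 1/ℏ × (1 GeV in J)² = 2.433 × 10^14 W.
Result: 300 × 2.433 × 10^14 = 7.298 × 10^16 W.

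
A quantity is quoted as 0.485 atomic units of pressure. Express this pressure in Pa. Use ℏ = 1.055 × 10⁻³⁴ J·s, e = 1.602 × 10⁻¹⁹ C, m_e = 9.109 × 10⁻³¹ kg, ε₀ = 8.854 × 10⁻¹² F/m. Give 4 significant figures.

1.421 × 10¹³ Pa

One atomic unit of pressure: P_au = E_h/a₀³ = m_e⁴e¹⁰/((4πε₀)⁵ℏ⁸) = 2.929 × 10¹³ Pa.
0.485 × 2.929 × 10¹³ Pa = 1.421 × 10¹³ Pa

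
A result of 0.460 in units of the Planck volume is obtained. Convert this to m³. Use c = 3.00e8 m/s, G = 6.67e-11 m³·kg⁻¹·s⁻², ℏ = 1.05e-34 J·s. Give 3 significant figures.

One Planck volume: V_P = (ℏG/c³)^(3/2) = 4.18e-105 m³.
0.460 × 4.18e-105 m³ = 1.92e-105 m³

1.92e-105 m³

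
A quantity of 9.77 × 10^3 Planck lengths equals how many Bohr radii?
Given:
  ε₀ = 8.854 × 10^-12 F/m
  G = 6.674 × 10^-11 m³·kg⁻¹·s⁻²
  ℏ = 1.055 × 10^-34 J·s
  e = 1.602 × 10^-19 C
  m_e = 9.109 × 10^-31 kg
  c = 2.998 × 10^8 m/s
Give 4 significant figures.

Planck length: ℓ_P = √(ℏG/c³) = 1.616 × 10^-35 m
Bohr radius: a₀ = 4πε₀ℏ²/(m_e e²) = 5.297 × 10^-11 m
9.77 × 10^3 × 1.616 × 10^-35 / 5.297 × 10^-11 = 2.981 × 10^-21

2.981 × 10^-21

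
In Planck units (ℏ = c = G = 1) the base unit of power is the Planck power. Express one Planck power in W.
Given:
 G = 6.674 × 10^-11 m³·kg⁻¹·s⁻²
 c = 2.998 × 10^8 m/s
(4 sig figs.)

P_P = c⁵/G
  = 2.422 × 10^42 / 6.674 × 10^-11
  = 3.629 × 10^52 W

3.629 × 10^52 W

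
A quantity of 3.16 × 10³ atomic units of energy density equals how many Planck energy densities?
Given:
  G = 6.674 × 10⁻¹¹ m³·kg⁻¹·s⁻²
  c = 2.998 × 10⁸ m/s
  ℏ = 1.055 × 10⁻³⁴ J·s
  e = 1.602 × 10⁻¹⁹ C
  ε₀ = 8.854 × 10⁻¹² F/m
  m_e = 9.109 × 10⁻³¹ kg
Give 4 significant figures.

1.998 × 10⁻⁹⁷

atomic unit of energy density: u_au = E_h/a₀³ = m_e⁴e¹⁰/((4πε₀)⁵ℏ⁸) = 2.929 × 10¹³ J/m³
Planck energy density: u_P = c⁷/(ℏG²) = 4.632 × 10¹¹³ J/m³
3.16 × 10³ × 2.929 × 10¹³ / 4.632 × 10¹¹³ = 1.998 × 10⁻⁹⁷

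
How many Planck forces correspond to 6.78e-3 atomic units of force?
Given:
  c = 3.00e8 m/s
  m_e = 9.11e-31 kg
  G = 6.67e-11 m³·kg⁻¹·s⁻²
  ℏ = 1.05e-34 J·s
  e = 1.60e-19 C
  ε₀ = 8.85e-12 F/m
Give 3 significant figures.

atomic unit of force: F_au = E_h/a₀ = m_e²e⁶/((4πε₀)³ℏ⁴) = 8.33e-8 N
Planck force: F_P = c⁴/G = 1.21e44 N
6.78e-3 × 8.33e-8 / 1.21e44 = 4.65e-54

4.65e-54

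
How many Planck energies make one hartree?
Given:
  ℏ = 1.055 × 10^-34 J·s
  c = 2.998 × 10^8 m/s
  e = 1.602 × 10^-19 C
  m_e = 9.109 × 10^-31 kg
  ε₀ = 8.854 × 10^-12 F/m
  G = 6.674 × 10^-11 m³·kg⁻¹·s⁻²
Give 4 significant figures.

2.225 × 10^-27

hartree: E_h = m_e e⁴/(4πε₀ℏ)² = 4.354 × 10^-18 J
Planck energy: E_P = √(ℏc⁵/G) = 1.957 × 10^9 J
ratio = 4.354 × 10^-18 / 1.957 × 10^9 = 2.225 × 10^-27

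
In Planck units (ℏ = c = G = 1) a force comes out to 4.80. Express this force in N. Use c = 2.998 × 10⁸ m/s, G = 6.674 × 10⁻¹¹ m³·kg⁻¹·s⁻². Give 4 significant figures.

5.810 × 10⁴⁴ N

One Planck force: F_P = c⁴/G = 1.210 × 10⁴⁴ N.
4.80 × 1.210 × 10⁴⁴ N = 5.810 × 10⁴⁴ N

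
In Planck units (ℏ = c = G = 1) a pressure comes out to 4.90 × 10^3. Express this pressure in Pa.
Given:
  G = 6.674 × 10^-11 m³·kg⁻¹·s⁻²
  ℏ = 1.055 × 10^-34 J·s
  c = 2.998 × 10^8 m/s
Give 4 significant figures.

2.270 × 10^117 Pa

One Planck pressure: p_P = c⁷/(ℏG²) = 4.632 × 10^113 Pa.
4.90 × 10^3 × 4.632 × 10^113 Pa = 2.270 × 10^117 Pa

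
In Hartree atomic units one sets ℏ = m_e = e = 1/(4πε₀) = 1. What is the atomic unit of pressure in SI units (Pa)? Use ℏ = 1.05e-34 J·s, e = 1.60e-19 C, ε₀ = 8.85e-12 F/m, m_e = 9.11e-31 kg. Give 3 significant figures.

P_au = E_h/a₀³ = m_e⁴e¹⁰/((4πε₀)⁵ℏ⁸)
E_h = 4.38e-18 J
a₀ = 5.26e-11 m
E_h/a₀³ = 3.01e13 Pa

3.01e13 Pa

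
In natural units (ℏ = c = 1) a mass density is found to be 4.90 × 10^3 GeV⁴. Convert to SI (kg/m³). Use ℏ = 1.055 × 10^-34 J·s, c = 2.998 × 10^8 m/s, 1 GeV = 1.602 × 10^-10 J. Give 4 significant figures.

1.135 × 10^24 kg/m³

Mass density is [E]/(c²[L]³) = [E]⁴/(ℏ³c⁵).
1 GeV⁴ → 1/(ℏ³c⁵) × (1 GeV in J)⁴ = 2.316 × 10^20 kg/m³.
Result: 4.90 × 10^3 × 2.316 × 10^20 = 1.135 × 10^24 kg/m³.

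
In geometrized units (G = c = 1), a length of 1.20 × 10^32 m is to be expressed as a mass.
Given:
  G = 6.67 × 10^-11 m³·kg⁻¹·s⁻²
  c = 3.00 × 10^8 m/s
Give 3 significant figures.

Length → mass via c²/G.
1.20 × 10^32 m × (c²/G) = 1.62 × 10^59 kg

1.62 × 10^59 kg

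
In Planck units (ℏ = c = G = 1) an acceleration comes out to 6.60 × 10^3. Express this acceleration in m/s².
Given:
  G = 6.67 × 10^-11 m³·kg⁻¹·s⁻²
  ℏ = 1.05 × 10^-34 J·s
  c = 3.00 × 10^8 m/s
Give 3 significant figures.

3.69 × 10^55 m/s²

One Planck acceleration: a_P = √(c⁷/(ℏG)) = 5.59 × 10^51 m/s².
6.60 × 10^3 × 5.59 × 10^51 m/s² = 3.69 × 10^55 m/s²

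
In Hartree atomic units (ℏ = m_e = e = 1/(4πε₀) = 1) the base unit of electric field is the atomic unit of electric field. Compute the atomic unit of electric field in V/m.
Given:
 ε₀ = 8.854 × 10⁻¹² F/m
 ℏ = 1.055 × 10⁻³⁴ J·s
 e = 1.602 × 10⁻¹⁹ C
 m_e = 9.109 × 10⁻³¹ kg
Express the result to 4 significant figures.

E_au = E_h/(e a₀) = m_e²e⁵/((4πε₀)³ℏ⁴)
E_h = 4.354 × 10⁻¹⁸ J
a₀ = 5.297 × 10⁻¹¹ m
E_h/(e·a₀) = 5.131 × 10¹¹ V/m

5.131 × 10¹¹ V/m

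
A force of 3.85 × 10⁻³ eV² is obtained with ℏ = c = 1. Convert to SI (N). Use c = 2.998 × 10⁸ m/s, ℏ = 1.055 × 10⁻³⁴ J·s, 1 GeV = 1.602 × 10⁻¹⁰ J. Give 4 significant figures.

Force is [E]/[L] = [E]²/(ℏc); restore (ℏc)⁻¹.
1 GeV² → 1/(ℏc) × (1 GeV in J)² = 8.114 × 10⁵ N.
Convert the energy scale: 3.85 × 10⁻³ eV² = 3.85 × 10⁻²¹ GeV².
Result: 3.85 × 10⁻²¹ × 8.114 × 10⁵ = 3.124 × 10⁻¹⁵ N.

3.124 × 10⁻¹⁵ N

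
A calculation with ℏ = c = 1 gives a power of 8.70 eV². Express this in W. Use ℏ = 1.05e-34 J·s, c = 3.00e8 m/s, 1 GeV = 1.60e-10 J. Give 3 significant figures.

Power is [E]/[T] = [E]²/ℏ.
1 GeV² → 1/ℏ × (1 GeV in J)² = 2.44e14 W.
Convert the energy scale: 8.70 eV² = 8.70e-18 GeV².
Result: 8.70e-18 × 2.44e14 = 2.12e-3 W.

2.12e-3 W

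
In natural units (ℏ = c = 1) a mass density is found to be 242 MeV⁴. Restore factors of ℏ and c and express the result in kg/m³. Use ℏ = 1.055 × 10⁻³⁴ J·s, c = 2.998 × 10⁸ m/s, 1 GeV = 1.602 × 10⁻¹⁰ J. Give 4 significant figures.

5.605 × 10¹⁰ kg/m³

Mass density is [E]/(c²[L]³) = [E]⁴/(ℏ³c⁵).
1 GeV⁴ → 1/(ℏ³c⁵) × (1 GeV in J)⁴ = 2.316 × 10²⁰ kg/m³.
Convert the energy scale: 242 MeV⁴ = 2.42 × 10⁻¹⁰ GeV⁴.
Result: 2.42 × 10⁻¹⁰ × 2.316 × 10²⁰ = 5.605 × 10¹⁰ kg/m³.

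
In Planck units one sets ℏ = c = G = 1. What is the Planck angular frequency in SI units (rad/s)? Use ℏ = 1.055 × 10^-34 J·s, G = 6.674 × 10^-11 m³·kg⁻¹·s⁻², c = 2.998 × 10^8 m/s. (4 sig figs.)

ω_P = √(c⁵/(ℏG))
  = √(3.440 × 10^86)
  = 1.855 × 10^43 rad/s

1.855 × 10^43 rad/s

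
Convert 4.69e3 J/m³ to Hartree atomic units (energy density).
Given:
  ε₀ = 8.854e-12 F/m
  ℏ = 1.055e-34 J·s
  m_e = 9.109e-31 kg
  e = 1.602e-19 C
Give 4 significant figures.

1.601e-10

atomic unit of energy density: u_au = E_h/a₀³ = m_e⁴e¹⁰/((4πε₀)⁵ℏ⁸) = 2.929e13 J/m³.
4.69e3 / 2.929e13 = 1.601e-10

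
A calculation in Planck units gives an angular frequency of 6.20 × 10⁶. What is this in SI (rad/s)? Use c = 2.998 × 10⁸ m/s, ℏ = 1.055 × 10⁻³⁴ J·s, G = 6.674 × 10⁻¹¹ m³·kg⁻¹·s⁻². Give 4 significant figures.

One Planck angular frequency: ω_P = √(c⁵/(ℏG)) = 1.855 × 10⁴³ rad/s.
6.20 × 10⁶ × 1.855 × 10⁴³ rad/s = 1.150 × 10⁵⁰ rad/s

1.150 × 10⁵⁰ rad/s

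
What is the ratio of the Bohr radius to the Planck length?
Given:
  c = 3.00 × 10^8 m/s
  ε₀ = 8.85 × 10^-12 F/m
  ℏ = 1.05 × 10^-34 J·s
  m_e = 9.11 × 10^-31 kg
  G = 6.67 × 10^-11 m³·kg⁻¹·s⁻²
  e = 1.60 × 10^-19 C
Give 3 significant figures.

Bohr radius: a₀ = 4πε₀ℏ²/(m_e e²) = 5.26 × 10^-11 m
Planck length: ℓ_P = √(ℏG/c³) = 1.61 × 10^-35 m
ratio = 5.26 × 10^-11 / 1.61 × 10^-35 = 3.26 × 10^24

3.26 × 10^24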